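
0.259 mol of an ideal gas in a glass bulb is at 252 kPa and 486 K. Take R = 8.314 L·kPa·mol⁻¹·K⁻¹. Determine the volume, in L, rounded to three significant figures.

V ≈ 4.15 L

PV = nRT ⇒ V = nRT/P = (0.259 × 8.314 × 486) / 252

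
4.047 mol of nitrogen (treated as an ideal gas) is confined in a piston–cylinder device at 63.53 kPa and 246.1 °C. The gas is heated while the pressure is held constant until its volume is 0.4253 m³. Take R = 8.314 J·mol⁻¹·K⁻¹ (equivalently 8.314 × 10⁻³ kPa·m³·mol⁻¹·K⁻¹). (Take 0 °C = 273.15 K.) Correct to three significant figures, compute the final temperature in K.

T₂ ≈ 803 K

Convert: T₁ = 519.2 K.
From PV = nRT: V₁ = nRT₁/P₁ = 0.2750 m³.
P constant ⇒ V ∝ T: P₂ = P₁; T₂ = T₁·(V₂/V₁) = 803.0 K.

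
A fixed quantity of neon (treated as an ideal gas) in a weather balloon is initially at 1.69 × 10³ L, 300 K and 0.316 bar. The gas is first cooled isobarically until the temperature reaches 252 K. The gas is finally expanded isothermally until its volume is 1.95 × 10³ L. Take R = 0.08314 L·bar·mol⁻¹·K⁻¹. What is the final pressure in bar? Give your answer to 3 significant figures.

P₃ ≈ 0.230 bar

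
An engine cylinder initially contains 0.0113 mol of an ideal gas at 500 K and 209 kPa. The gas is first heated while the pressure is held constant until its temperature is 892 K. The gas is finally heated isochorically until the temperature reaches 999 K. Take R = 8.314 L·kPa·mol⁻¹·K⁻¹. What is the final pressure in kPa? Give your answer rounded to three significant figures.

From PV = nRT: V₁ = nRT₁/P₁ = 0.2248 L.
P constant ⇒ V ∝ T: P₂ = P₁; V₂ = V₁·(T₂/T₁) = 0.4010 L.
Isochoric, so P/T is constant: V₃ = V₂; P₃ = P₂·(T₃/T₂) = 234.1 kPa.

P₃ ≈ 234 kPa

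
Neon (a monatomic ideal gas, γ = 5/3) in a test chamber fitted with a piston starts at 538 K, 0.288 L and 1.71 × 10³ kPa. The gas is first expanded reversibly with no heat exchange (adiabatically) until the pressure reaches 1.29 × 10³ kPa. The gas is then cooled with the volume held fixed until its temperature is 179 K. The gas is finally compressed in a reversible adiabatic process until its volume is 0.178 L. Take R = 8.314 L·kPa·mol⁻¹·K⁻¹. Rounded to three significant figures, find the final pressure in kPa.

Adiabatic (γ = 5/3), T V^(γ−1) and P V^γ constant: T₂ = T₁·(P₂/P₁)^((γ−1)/γ) = 480.6 K; V₂ = V₁·(P₁/P₂)^(1/γ) = 0.3411 L.
V constant ⇒ P ∝ T: V₃ = V₂; P₃ = P₂·(T₃/T₂) = 480.4 kPa.
Reversible adiabatic, γ = 5/3: T₄ = T₃·(V₃/V₄)^(γ−1) = 276.1 K; P₄ = P₃·(V₃/V₄)^γ = 1420 kPa.

P₄ ≈ 1.42e+03 kPa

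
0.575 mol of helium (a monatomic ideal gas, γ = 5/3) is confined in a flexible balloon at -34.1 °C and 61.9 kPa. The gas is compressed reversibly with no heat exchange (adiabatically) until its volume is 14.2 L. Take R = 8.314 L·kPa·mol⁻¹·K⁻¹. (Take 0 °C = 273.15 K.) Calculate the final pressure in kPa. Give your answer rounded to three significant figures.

P₂ ≈ 95.9 kPa

Convert: T₁ = 239.0 K.
From PV = nRT: V₁ = nRT₁/P₁ = 18.46 L.
Reversible adiabatic, γ = 5/3: T₂ = T₁·(V₁/V₂)^(γ−1) = 284.8 K; P₂ = P₁·(V₁/V₂)^γ = 95.87 kPa.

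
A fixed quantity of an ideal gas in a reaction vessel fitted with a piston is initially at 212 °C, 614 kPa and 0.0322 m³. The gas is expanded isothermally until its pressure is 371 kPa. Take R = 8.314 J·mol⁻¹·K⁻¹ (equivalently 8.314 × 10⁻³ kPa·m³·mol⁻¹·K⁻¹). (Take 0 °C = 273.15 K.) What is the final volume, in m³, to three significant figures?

Convert: T₁ = 485.1 K.
T constant ⇒ Boyle's law P V = const: T₂ = T₁; V₂ = V₁·(P₁/P₂) = 0.05329 m³.

V₂ ≈ 0.0533 m³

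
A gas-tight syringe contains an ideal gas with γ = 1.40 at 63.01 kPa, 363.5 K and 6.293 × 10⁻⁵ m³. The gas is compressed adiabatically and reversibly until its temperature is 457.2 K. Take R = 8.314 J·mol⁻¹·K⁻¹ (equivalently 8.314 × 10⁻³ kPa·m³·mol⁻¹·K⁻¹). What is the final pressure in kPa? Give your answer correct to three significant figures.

Reversible adiabatic, γ = 1.40: P₂ = P₁·(T₂/T₁)^(γ/(γ−1)) = 140.6 kPa; V₂ = V₁·(T₁/T₂)^(1/(γ−1)) = 3.547e-05 m³.

P₂ ≈ 141 kPa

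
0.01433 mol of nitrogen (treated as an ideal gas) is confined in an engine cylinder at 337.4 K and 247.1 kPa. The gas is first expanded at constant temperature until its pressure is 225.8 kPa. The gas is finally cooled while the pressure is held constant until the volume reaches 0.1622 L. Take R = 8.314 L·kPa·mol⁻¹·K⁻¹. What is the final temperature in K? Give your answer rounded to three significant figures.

From PV = nRT: V₁ = nRT₁/P₁ = 0.1627 L.
T constant ⇒ Boyle's law P V = const: T₂ = T₁; V₂ = V₁·(P₁/P₂) = 0.1780 L.
P constant ⇒ V ∝ T: P₃ = P₂; T₃ = T₂·(V₃/V₂) = 307.4 K.

T₃ ≈ 307 K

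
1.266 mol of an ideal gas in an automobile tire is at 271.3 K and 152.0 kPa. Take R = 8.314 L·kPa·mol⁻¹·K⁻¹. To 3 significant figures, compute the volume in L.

V ≈ 18.8 L

PV = nRT ⇒ V = nRT/P = (1.266 × 8.314 × 271.3) / 152.0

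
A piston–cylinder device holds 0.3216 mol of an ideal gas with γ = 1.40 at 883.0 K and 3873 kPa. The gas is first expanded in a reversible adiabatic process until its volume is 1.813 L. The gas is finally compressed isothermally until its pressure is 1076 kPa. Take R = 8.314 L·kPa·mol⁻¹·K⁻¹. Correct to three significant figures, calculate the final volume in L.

From PV = nRT: V₁ = nRT₁/P₁ = 0.6096 L.
Adiabatic (γ = 1.40), T V^(γ−1) and P V^γ constant: T₂ = T₁·(V₁/V₂)^(γ−1) = 571.0 K; P₂ = P₁·(V₁/V₂)^γ = 842.1 kPa.
T constant ⇒ Boyle's law P V = const: T₃ = T₂; V₃ = V₂·(P₂/P₃) = 1.419 L.

V₃ ≈ 1.42 L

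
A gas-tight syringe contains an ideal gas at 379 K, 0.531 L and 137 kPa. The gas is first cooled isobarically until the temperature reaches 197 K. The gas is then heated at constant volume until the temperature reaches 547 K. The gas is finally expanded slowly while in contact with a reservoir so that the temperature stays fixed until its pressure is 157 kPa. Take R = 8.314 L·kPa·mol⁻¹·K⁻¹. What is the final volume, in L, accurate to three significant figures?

V₄ ≈ 0.669 L

P constant ⇒ V ∝ T: P₂ = P₁; V₂ = V₁·(T₂/T₁) = 0.2760 L.
V constant ⇒ P ∝ T: V₃ = V₂; P₃ = P₂·(T₃/T₂) = 380.4 kPa.
T constant ⇒ Boyle's law P V = const: T₄ = T₃; V₄ = V₃·(P₃/P₄) = 0.6687 L.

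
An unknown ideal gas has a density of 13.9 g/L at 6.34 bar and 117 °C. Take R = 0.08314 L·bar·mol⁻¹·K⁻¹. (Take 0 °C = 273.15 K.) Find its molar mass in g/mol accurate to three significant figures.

ρ = PM/(RT) ⇒ M = ρRT/P = (13.9 × 0.08314 × 390.1) / 6.34

M ≈ 71.1 g/mol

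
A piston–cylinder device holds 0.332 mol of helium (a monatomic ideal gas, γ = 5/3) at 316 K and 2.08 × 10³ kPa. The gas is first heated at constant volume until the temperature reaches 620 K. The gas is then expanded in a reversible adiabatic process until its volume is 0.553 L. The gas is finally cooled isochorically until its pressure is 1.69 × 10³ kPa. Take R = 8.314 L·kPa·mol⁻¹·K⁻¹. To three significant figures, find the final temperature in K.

T₄ ≈ 339 K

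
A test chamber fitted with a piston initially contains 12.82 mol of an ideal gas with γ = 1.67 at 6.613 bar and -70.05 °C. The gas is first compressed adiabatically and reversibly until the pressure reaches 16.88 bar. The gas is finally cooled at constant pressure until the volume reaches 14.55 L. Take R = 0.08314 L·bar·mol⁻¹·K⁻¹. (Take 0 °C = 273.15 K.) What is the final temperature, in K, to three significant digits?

Convert: T₁ = 203.1 K.
From PV = nRT: V₁ = nRT₁/P₁ = 32.73 L.
Reversible adiabatic, γ = 1.67: T₂ = T₁·(P₂/P₁)^((γ−1)/γ) = 295.8 K; V₂ = V₁·(P₁/P₂)^(1/γ) = 18.68 L.
Isobaric, so V/T is constant: P₃ = P₂; T₃ = T₂·(V₃/V₂) = 230.4 K.

T₃ ≈ 230 K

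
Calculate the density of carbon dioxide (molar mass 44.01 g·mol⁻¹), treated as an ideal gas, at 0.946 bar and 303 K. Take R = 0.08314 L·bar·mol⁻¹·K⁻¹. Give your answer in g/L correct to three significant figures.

ρ ≈ 1.65 g/L

ρ = PM/(RT) = (0.946 × 44.01) / (0.08314 × 303.0)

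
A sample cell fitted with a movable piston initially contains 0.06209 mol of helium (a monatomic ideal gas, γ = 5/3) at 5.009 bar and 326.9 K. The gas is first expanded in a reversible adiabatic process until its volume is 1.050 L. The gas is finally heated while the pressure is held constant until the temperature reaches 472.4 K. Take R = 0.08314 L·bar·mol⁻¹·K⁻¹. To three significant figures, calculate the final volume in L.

From PV = nRT: V₁ = nRT₁/P₁ = 0.3369 L.
Adiabatic (γ = 5/3), T V^(γ−1) and P V^γ constant: T₂ = T₁·(V₁/V₂)^(γ−1) = 153.2 K; P₂ = P₁·(V₁/V₂)^γ = 0.7532 bar.
P constant ⇒ V ∝ T: P₃ = P₂; V₃ = V₂·(T₃/T₂) = 3.238 L.

V₃ ≈ 3.24 L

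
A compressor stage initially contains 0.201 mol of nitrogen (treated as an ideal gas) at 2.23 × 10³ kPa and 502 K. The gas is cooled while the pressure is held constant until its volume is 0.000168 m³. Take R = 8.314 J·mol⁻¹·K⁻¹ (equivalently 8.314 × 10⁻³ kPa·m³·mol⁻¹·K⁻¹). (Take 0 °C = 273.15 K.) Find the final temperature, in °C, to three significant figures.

T₂ ≈ -49.0 °C

From PV = nRT: V₁ = nRT₁/P₁ = 0.0003762 m³.
Isobaric, so V/T is constant: P₂ = P₁; T₂ = T₁·(V₂/V₁) = 224.2 K.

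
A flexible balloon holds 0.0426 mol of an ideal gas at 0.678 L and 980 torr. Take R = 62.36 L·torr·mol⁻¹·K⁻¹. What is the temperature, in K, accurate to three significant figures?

T ≈ 250 K

PV = nRT ⇒ T = PV/(nR) = (980 × 0.678) / (0.0426 × 62.36)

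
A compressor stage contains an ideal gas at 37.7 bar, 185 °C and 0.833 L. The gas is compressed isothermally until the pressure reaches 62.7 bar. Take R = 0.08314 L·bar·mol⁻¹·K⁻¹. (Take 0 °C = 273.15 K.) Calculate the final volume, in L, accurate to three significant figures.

V₂ ≈ 0.501 L

Convert: T₁ = 458.1 K.
Isothermal, so P V is constant: T₂ = T₁; V₂ = V₁·(P₁/P₂) = 0.5009 L.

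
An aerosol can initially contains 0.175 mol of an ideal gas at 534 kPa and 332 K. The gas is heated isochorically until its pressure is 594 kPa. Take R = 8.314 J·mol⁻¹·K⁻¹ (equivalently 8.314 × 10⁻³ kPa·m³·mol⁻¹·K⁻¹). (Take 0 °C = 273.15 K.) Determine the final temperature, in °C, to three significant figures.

From PV = nRT: V₁ = nRT₁/P₁ = 0.0009046 m³.
V constant ⇒ P ∝ T: V₂ = V₁; T₂ = T₁·(P₂/P₁) = 369.3 K.

T₂ ≈ 96.2 °C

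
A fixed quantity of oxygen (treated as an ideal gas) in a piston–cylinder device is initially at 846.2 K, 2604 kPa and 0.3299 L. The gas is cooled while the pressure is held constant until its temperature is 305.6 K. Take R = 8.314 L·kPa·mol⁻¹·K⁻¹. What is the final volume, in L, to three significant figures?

V₂ ≈ 0.119 L

Isobaric, so V/T is constant: P₂ = P₁; V₂ = V₁·(T₂/T₁) = 0.1191 L.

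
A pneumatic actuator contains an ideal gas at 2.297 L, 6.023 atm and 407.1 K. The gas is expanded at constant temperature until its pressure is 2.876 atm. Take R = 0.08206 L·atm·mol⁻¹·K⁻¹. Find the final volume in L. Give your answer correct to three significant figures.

V₂ ≈ 4.81 L

Isothermal, so P V is constant: T₂ = T₁; V₂ = V₁·(P₁/P₂) = 4.810 L.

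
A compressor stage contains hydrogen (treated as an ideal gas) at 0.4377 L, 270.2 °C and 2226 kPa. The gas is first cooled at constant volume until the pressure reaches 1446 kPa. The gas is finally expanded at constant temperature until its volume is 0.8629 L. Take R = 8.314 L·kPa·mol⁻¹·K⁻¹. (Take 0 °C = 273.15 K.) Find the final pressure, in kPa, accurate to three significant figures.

P₃ ≈ 733 kPa

Convert: T₁ = 543.3 K.
V constant ⇒ P ∝ T: V₂ = V₁; T₂ = T₁·(P₂/P₁) = 353.0 K.
Isothermal, so P V is constant: T₃ = T₂; P₃ = P₂·(V₂/V₃) = 733.5 kPa.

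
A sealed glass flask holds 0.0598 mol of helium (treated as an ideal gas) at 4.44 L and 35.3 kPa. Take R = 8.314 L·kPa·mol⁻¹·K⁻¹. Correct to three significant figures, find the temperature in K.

T ≈ 315 K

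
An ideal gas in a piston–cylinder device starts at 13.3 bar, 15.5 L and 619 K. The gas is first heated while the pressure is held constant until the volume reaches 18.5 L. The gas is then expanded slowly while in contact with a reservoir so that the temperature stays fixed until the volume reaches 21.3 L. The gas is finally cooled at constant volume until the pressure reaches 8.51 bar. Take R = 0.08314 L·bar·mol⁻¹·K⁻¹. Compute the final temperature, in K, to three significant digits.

T₄ ≈ 544 K

Isobaric, so V/T is constant: P₂ = P₁; T₂ = T₁·(V₂/V₁) = 738.8 K.
Isothermal, so P V is constant: T₃ = T₂; P₃ = P₂·(V₂/V₃) = 11.55 bar.
Isochoric, so P/T is constant: V₄ = V₃; T₄ = T₃·(P₄/P₃) = 544.3 K.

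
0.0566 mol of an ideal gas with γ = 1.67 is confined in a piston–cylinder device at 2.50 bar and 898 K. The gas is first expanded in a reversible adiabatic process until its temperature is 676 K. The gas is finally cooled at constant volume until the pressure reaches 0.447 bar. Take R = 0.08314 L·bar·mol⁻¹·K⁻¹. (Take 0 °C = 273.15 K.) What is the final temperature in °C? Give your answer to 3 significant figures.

From PV = nRT: V₁ = nRT₁/P₁ = 1.690 L.
Reversible adiabatic, γ = 1.67: P₂ = P₁·(T₂/T₁)^(γ/(γ−1)) = 1.232 bar; V₂ = V₁·(T₁/T₂)^(1/(γ−1)) = 2.582 L.
V constant ⇒ P ∝ T: V₃ = V₂; T₃ = T₂·(P₃/P₂) = 245.3 K.

T₃ ≈ -27.8 °C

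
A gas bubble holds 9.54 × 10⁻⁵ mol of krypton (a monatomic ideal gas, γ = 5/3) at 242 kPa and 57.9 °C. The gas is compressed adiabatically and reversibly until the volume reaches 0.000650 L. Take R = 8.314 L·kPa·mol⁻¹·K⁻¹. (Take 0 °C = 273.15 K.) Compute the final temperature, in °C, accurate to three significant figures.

Convert: T₁ = 331.0 K.
From PV = nRT: V₁ = nRT₁/P₁ = 0.001085 L.
Reversible adiabatic, γ = 5/3: T₂ = T₁·(V₁/V₂)^(γ−1) = 465.8 K; P₂ = P₁·(V₁/V₂)^γ = 568.4 kPa.

T₂ ≈ 193 °C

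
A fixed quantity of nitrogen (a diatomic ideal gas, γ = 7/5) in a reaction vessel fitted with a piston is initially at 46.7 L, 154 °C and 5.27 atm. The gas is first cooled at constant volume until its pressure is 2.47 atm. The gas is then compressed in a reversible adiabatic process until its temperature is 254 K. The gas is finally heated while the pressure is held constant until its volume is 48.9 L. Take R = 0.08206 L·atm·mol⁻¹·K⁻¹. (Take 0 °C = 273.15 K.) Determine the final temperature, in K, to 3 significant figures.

T₄ ≈ 482 K

Convert: T₁ = 427.1 K.
Isochoric, so P/T is constant: V₂ = V₁; T₂ = T₁·(P₂/P₁) = 200.2 K.
Reversible adiabatic, γ = 7/5: P₃ = P₂·(T₃/T₂)^(γ/(γ−1)) = 5.682 atm; V₃ = V₂·(T₂/T₃)^(1/(γ−1)) = 25.76 L.
P constant ⇒ V ∝ T: P₄ = P₃; T₄ = T₃·(V₄/V₃) = 482.2 K.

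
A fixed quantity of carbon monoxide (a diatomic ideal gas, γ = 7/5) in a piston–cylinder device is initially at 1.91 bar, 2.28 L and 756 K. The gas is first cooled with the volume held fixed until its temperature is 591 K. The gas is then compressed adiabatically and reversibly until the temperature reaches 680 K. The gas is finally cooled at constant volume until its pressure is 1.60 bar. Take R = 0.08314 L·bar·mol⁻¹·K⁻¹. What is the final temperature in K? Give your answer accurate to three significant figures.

V constant ⇒ P ∝ T: V₂ = V₁; P₂ = P₁·(T₂/T₁) = 1.493 bar.
Adiabatic (γ = 7/5), T V^(γ−1) and P V^γ constant: P₃ = P₂·(T₃/T₂)^(γ/(γ−1)) = 2.440 bar; V₃ = V₂·(T₂/T₃)^(1/(γ−1)) = 1.606 L.
V constant ⇒ P ∝ T: V₄ = V₃; T₄ = T₃·(P₄/P₃) = 446.0 K.

T₄ ≈ 446 K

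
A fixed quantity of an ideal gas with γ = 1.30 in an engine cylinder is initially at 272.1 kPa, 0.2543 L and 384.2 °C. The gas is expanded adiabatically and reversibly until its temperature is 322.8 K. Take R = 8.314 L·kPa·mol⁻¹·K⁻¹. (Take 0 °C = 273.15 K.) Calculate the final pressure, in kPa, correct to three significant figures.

Convert: T₁ = 657.3 K.
Reversible adiabatic, γ = 1.30: P₂ = P₁·(T₂/T₁)^(γ/(γ−1)) = 12.48 kPa; V₂ = V₁·(T₁/T₂)^(1/(γ−1)) = 2.722 L.

P₂ ≈ 12.5 kPa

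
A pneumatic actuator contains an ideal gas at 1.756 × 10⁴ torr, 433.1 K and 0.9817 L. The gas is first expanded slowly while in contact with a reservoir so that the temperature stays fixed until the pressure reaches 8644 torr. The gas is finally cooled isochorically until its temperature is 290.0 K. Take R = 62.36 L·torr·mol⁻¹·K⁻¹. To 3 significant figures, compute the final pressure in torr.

P₃ ≈ 5.79e+03 torr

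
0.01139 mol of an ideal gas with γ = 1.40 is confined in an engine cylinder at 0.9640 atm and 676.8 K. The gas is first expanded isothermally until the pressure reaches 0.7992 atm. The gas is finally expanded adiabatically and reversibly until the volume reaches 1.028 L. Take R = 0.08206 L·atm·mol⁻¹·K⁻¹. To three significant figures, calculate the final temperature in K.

T₃ ≈ 610 K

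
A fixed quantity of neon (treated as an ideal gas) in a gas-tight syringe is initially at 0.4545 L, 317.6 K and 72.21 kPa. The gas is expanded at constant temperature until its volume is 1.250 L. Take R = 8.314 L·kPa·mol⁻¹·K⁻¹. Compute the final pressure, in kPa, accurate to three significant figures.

Isothermal, so P V is constant: T₂ = T₁; P₂ = P₁·(V₁/V₂) = 26.26 kPa.

P₂ ≈ 26.3 kPa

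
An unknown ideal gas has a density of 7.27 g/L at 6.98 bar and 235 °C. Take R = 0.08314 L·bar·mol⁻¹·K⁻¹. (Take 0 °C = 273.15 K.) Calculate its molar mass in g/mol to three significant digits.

M ≈ 44.0 g/mol

ρ = PM/(RT) ⇒ M = ρRT/P = (7.27 × 0.08314 × 508.1) / 6.98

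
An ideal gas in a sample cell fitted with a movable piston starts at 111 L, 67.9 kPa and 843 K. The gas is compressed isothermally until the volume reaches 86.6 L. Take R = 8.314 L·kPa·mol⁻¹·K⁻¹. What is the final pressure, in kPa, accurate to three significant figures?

P₂ ≈ 87.0 kPa

Isothermal, so P V is constant: T₂ = T₁; P₂ = P₁·(V₁/V₂) = 87.03 kPa.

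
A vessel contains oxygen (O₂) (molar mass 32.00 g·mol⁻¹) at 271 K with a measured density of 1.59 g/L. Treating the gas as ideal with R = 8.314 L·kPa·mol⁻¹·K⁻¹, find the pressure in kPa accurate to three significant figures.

ρ = PM/(RT) ⇒ P = ρRT/M = (1.59 × 8.314 × 271.0) / 32.00

P ≈ 112 kPa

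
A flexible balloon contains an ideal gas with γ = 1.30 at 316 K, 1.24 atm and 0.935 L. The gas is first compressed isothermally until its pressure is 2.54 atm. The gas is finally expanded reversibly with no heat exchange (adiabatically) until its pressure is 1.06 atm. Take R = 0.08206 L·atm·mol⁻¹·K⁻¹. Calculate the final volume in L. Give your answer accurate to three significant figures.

V₃ ≈ 0.894 L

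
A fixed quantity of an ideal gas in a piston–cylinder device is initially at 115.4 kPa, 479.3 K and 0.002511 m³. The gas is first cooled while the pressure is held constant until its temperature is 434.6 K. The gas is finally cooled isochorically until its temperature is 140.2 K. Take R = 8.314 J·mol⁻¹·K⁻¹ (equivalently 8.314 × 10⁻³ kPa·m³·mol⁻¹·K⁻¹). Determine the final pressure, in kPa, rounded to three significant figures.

Isobaric, so V/T is constant: P₂ = P₁; V₂ = V₁·(T₂/T₁) = 0.002277 m³.
Isochoric, so P/T is constant: V₃ = V₂; P₃ = P₂·(T₃/T₂) = 37.23 kPa.

P₃ ≈ 37.2 kPa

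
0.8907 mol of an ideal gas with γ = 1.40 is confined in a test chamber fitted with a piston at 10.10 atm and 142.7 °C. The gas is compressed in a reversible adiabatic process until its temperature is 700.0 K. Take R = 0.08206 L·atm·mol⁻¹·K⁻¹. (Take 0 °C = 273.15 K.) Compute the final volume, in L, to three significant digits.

Convert: T₁ = 415.8 K.
From PV = nRT: V₁ = nRT₁/P₁ = 3.009 L.
Adiabatic (γ = 1.40), T V^(γ−1) and P V^γ constant: P₂ = P₁·(T₂/T₁)^(γ/(γ−1)) = 62.50 atm; V₂ = V₁·(T₁/T₂)^(1/(γ−1)) = 0.8186 L.

V₂ ≈ 0.819 L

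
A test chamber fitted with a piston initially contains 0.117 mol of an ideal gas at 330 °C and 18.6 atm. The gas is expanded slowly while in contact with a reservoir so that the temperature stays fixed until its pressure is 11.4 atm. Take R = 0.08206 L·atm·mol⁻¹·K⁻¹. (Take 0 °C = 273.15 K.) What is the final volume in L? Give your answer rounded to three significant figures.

Convert: T₁ = 603.1 K.
From PV = nRT: V₁ = nRT₁/P₁ = 0.3113 L.
T constant ⇒ Boyle's law P V = const: T₂ = T₁; V₂ = V₁·(P₁/P₂) = 0.5080 L.

V₂ ≈ 0.508 L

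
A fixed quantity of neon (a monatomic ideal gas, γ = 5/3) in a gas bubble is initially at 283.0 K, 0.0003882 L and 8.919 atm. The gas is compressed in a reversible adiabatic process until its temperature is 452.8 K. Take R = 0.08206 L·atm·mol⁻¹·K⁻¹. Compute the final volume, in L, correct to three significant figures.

Reversible adiabatic, γ = 5/3: P₂ = P₁·(T₂/T₁)^(γ/(γ−1)) = 28.88 atm; V₂ = V₁·(T₁/T₂)^(1/(γ−1)) = 0.0001918 L.

V₂ ≈ 0.000192 L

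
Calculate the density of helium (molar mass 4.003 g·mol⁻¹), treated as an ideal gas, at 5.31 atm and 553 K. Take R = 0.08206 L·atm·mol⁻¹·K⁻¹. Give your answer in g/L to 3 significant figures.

ρ ≈ 0.468 g/L

ρ = PM/(RT) = (5.31 × 4.003) / (0.08206 × 553.0)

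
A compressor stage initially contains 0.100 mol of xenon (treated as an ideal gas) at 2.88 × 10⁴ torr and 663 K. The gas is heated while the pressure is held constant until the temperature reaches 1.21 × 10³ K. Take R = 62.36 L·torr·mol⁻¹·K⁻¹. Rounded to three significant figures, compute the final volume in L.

V₂ ≈ 0.262 L

From PV = nRT: V₁ = nRT₁/P₁ = 0.1436 L.
Isobaric, so V/T is constant: P₂ = P₁; V₂ = V₁·(T₂/T₁) = 0.2620 L.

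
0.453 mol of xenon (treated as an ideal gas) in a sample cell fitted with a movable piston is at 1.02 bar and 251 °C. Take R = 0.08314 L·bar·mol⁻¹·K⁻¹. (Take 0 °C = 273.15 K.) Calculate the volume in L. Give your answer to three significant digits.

V ≈ 19.4 L

Convert: T = 524.15 K.
PV = nRT ⇒ V = nRT/P = (0.453 × 0.08314 × 524.15) / 1.02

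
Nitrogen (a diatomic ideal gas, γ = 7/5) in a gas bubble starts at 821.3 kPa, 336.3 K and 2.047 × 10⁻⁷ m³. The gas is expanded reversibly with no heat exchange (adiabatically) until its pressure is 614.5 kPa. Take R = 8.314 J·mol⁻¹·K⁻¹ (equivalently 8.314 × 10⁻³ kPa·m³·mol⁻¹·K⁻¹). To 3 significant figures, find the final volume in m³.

V₂ ≈ 2.52e-07 m³

Reversible adiabatic, γ = 7/5: T₂ = T₁·(P₂/P₁)^((γ−1)/γ) = 309.6 K; V₂ = V₁·(P₁/P₂)^(1/γ) = 2.518e-07 m³.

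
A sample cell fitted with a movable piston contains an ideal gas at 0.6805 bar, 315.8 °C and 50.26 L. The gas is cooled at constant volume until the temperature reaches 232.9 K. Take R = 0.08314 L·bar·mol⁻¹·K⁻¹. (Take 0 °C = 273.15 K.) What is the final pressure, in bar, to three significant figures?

Convert: T₁ = 589.0 K.
V constant ⇒ P ∝ T: V₂ = V₁; P₂ = P₁·(T₂/T₁) = 0.2691 bar.

P₂ ≈ 0.269 bar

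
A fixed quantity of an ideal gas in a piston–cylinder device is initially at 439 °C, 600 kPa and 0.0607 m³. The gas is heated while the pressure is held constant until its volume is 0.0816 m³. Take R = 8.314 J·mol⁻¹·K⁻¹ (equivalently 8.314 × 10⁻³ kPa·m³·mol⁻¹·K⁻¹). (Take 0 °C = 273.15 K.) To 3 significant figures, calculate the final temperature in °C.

T₂ ≈ 684 °C

Convert: T₁ = 712.1 K.
P constant ⇒ V ∝ T: P₂ = P₁; T₂ = T₁·(V₂/V₁) = 957.4 K.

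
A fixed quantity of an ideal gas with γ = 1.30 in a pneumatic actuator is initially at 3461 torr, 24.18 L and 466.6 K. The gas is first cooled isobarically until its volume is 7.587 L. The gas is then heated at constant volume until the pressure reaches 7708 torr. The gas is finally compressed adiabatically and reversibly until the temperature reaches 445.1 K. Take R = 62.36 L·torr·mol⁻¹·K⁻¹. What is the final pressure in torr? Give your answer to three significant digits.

P₄ ≈ 2.97e+04 torr

P constant ⇒ V ∝ T: P₂ = P₁; T₂ = T₁·(V₂/V₁) = 146.4 K.
Isochoric, so P/T is constant: V₃ = V₂; T₃ = T₂·(P₃/P₂) = 326.1 K.
Reversible adiabatic, γ = 1.30: P₄ = P₃·(T₄/T₃)^(γ/(γ−1)) = 2.969e+04 torr; V₄ = V₃·(T₃/T₄)^(1/(γ−1)) = 2.689 L.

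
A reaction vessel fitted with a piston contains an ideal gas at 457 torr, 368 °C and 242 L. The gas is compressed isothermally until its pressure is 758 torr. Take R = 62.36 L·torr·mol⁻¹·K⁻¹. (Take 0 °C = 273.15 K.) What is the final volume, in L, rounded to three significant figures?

Convert: T₁ = 641.1 K.
T constant ⇒ Boyle's law P V = const: T₂ = T₁; V₂ = V₁·(P₁/P₂) = 145.9 L.

V₂ ≈ 146 L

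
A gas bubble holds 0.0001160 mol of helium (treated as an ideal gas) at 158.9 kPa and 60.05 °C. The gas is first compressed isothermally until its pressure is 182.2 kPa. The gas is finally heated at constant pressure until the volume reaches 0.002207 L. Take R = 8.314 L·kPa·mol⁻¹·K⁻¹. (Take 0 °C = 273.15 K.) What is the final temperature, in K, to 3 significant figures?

Convert: T₁ = 333.2 K.
From PV = nRT: V₁ = nRT₁/P₁ = 0.002022 L.
T constant ⇒ Boyle's law P V = const: T₂ = T₁; V₂ = V₁·(P₁/P₂) = 0.001764 L.
Isobaric, so V/T is constant: P₃ = P₂; T₃ = T₂·(V₃/V₂) = 416.9 K.

T₃ ≈ 417 K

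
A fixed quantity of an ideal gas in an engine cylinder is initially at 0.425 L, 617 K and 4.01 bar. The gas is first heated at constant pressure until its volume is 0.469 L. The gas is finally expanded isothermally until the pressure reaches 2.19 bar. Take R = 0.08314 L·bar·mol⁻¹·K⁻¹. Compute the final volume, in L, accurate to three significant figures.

Isobaric, so V/T is constant: P₂ = P₁; T₂ = T₁·(V₂/V₁) = 680.9 K.
T constant ⇒ Boyle's law P V = const: T₃ = T₂; V₃ = V₂·(P₂/P₃) = 0.8588 L.

V₃ ≈ 0.859 L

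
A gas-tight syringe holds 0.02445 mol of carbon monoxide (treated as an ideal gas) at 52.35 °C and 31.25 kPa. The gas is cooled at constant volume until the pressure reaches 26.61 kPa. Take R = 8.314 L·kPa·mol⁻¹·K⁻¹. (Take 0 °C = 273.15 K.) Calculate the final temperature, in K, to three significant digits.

Convert: T₁ = 325.5 K.
From PV = nRT: V₁ = nRT₁/P₁ = 2.117 L.
V constant ⇒ P ∝ T: V₂ = V₁; T₂ = T₁·(P₂/P₁) = 277.2 K.

T₂ ≈ 277 K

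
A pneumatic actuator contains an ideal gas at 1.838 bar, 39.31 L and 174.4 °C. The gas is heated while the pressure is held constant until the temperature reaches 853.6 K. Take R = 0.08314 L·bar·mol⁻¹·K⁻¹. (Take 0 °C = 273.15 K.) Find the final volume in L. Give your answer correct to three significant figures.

V₂ ≈ 75.0 L

Convert: T₁ = 447.5 K.
Isobaric, so V/T is constant: P₂ = P₁; V₂ = V₁·(T₂/T₁) = 74.97 L.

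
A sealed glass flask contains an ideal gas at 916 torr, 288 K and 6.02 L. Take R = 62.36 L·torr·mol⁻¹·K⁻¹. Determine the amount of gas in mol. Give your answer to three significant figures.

PV = nRT ⇒ n = PV/(RT) = (916 × 6.02) / (62.36 × 288)

n ≈ 0.307 mol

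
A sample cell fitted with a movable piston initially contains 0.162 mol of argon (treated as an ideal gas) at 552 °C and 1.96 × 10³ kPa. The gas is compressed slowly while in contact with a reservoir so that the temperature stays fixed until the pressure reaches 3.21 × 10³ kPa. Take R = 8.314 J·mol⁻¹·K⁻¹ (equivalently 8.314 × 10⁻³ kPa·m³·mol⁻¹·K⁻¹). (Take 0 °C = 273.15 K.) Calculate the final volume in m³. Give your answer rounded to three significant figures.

V₂ ≈ 0.000346 m³

Convert: T₁ = 825.1 K.
From PV = nRT: V₁ = nRT₁/P₁ = 0.0005670 m³.
T constant ⇒ Boyle's law P V = const: T₂ = T₁; V₂ = V₁·(P₁/P₂) = 0.0003462 m³.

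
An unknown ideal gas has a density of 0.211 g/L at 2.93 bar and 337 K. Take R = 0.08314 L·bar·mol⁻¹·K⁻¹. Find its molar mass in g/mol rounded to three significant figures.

ρ = PM/(RT) ⇒ M = ρRT/P = (0.211 × 0.08314 × 337.0) / 2.93

M ≈ 2.02 g/mol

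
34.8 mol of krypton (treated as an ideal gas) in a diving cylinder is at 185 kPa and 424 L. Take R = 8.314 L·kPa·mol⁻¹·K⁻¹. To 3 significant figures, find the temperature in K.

PV = nRT ⇒ T = PV/(nR) = (185 × 424) / (34.8 × 8.314)

T ≈ 271 K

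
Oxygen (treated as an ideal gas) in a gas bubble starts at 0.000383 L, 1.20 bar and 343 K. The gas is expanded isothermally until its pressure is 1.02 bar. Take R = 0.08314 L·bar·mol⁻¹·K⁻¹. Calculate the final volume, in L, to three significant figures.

V₂ ≈ 0.000451 L

Isothermal, so P V is constant: T₂ = T₁; V₂ = V₁·(P₁/P₂) = 0.0004506 L.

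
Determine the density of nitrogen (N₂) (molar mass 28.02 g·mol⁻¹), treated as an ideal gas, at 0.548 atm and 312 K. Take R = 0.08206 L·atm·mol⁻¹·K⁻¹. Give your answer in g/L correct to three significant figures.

ρ = PM/(RT) = (0.548 × 28.02) / (0.08206 × 312.0)

ρ ≈ 0.600 g/L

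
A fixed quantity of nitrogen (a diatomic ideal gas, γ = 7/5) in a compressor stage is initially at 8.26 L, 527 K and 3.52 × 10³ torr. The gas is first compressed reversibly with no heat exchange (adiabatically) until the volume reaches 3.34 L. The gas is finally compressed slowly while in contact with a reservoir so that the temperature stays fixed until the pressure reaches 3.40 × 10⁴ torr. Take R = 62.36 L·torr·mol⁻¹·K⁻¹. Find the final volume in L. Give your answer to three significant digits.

Reversible adiabatic, γ = 7/5: T₂ = T₁·(V₁/V₂)^(γ−1) = 757.0 K; P₂ = P₁·(V₁/V₂)^γ = 1.250e+04 torr.
Isothermal, so P V is constant: T₃ = T₂; V₃ = V₂·(P₂/P₃) = 1.228 L.

V₃ ≈ 1.23 L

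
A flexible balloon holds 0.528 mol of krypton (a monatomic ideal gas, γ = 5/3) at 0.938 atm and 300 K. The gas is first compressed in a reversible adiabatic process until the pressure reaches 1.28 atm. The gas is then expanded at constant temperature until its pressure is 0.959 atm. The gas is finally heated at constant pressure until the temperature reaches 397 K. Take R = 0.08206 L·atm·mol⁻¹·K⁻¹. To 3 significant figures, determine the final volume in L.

V₄ ≈ 17.9 L

From PV = nRT: V₁ = nRT₁/P₁ = 13.86 L.
Reversible adiabatic, γ = 5/3: T₂ = T₁·(P₂/P₁)^((γ−1)/γ) = 339.7 K; V₂ = V₁·(P₁/P₂)^(1/γ) = 11.50 L.
Isothermal, so P V is constant: T₃ = T₂; V₃ = V₂·(P₂/P₃) = 15.35 L.
P constant ⇒ V ∝ T: P₄ = P₃; V₄ = V₃·(T₄/T₃) = 17.94 L.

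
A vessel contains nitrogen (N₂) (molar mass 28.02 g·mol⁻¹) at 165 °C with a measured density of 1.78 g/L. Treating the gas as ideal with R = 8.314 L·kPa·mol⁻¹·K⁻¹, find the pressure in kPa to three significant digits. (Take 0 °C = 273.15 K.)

P ≈ 231 kPa

ρ = PM/(RT) ⇒ P = ρRT/M = (1.78 × 8.314 × 438.1) / 28.02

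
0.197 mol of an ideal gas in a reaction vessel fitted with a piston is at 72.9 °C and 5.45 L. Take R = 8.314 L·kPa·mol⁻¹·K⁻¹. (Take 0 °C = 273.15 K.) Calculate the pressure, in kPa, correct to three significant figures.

P ≈ 104 kPa

Convert: T = 346.05 K.
PV = nRT ⇒ P = nRT/V = (0.197 × 8.314 × 346.05) / 5.45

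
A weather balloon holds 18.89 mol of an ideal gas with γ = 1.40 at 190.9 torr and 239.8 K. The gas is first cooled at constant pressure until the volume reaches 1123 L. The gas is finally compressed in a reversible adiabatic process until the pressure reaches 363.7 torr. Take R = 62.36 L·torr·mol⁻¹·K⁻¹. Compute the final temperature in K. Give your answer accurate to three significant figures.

T₃ ≈ 219 K

From PV = nRT: V₁ = nRT₁/P₁ = 1480 L.
P constant ⇒ V ∝ T: P₂ = P₁; T₂ = T₁·(V₂/V₁) = 182.0 K.
Adiabatic (γ = 1.40), T V^(γ−1) and P V^γ constant: T₃ = T₂·(P₃/P₂)^((γ−1)/γ) = 218.8 K; V₃ = V₂·(P₂/P₃)^(1/γ) = 708.6 L.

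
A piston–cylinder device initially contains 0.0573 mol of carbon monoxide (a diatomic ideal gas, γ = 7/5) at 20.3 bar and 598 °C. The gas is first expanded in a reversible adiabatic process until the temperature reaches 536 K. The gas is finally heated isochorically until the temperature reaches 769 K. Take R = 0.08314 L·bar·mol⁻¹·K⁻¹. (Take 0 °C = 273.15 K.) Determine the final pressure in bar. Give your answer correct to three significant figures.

P₃ ≈ 5.32 bar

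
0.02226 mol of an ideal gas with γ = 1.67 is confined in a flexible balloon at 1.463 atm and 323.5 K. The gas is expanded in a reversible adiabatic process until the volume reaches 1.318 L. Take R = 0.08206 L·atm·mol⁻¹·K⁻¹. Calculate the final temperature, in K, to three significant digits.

From PV = nRT: V₁ = nRT₁/P₁ = 0.4039 L.
Adiabatic (γ = 1.67), T V^(γ−1) and P V^γ constant: T₂ = T₁·(V₁/V₂)^(γ−1) = 146.5 K; P₂ = P₁·(V₁/V₂)^γ = 0.2030 atm.

T₂ ≈ 146 K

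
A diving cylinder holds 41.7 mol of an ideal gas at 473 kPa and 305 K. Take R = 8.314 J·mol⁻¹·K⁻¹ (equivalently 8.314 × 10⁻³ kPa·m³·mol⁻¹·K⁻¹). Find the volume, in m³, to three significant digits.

PV = nRT ⇒ V = nRT/P = (41.7 × 8.314 × 10⁻³ × 305) / 473

V ≈ 0.224 m³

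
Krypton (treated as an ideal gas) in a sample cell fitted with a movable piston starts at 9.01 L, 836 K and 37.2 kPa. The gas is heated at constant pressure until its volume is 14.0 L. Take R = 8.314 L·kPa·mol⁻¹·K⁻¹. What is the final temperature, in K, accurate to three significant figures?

P constant ⇒ V ∝ T: P₂ = P₁; T₂ = T₁·(V₂/V₁) = 1299 K.

T₂ ≈ 1.30e+03 K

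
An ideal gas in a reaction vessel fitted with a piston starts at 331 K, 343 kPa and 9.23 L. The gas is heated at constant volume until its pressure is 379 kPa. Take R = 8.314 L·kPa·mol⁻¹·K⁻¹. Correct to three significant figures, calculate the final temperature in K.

T₂ ≈ 366 K

V constant ⇒ P ∝ T: V₂ = V₁; T₂ = T₁·(P₂/P₁) = 365.7 K.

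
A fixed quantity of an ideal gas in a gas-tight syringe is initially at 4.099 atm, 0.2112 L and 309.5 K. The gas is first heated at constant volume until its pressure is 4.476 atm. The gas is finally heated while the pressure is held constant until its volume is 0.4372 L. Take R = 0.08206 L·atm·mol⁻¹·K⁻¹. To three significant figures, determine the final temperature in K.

Isochoric, so P/T is constant: V₂ = V₁; T₂ = T₁·(P₂/P₁) = 338.0 K.
P constant ⇒ V ∝ T: P₃ = P₂; T₃ = T₂·(V₃/V₂) = 699.6 K.

T₃ ≈ 700 K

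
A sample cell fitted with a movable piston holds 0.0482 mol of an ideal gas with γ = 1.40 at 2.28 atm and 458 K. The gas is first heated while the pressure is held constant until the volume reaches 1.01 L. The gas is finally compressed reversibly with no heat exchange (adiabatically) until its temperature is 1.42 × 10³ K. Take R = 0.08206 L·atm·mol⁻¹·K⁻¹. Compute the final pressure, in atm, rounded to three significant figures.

P₃ ≈ 51.7 atm

From PV = nRT: V₁ = nRT₁/P₁ = 0.7945 L.
P constant ⇒ V ∝ T: P₂ = P₁; T₂ = T₁·(V₂/V₁) = 582.2 K.
Reversible adiabatic, γ = 1.40: P₃ = P₂·(T₃/T₂)^(γ/(γ−1)) = 51.66 atm; V₃ = V₂·(T₂/T₃)^(1/(γ−1)) = 0.1087 L.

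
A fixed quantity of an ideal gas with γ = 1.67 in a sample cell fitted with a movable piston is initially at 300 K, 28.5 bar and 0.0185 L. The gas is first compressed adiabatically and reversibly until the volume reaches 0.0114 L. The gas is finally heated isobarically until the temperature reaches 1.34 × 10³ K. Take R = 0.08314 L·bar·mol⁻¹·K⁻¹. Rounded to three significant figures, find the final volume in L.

V₃ ≈ 0.0368 L

Reversible adiabatic, γ = 1.67: T₂ = T₁·(V₁/V₂)^(γ−1) = 415.0 K; P₂ = P₁·(V₁/V₂)^γ = 63.97 bar.
P constant ⇒ V ∝ T: P₃ = P₂; V₃ = V₂·(T₃/T₂) = 0.03681 L.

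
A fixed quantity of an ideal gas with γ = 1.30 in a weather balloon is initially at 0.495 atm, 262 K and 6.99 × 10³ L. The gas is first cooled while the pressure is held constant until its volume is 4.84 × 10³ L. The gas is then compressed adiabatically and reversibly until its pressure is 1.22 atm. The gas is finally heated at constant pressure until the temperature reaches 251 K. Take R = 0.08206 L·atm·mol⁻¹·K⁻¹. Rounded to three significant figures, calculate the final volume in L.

V₄ ≈ 2.72e+03 L

P constant ⇒ V ∝ T: P₂ = P₁; T₂ = T₁·(V₂/V₁) = 181.4 K.
Reversible adiabatic, γ = 1.30: T₃ = T₂·(P₃/P₂)^((γ−1)/γ) = 223.4 K; V₃ = V₂·(P₂/P₃)^(1/γ) = 2418 L.
P constant ⇒ V ∝ T: P₄ = P₃; V₄ = V₃·(T₄/T₃) = 2717 L.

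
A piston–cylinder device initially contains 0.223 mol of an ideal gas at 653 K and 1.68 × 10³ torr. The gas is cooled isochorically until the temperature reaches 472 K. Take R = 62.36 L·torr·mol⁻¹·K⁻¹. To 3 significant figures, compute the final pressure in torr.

P₂ ≈ 1.21e+03 torr

From PV = nRT: V₁ = nRT₁/P₁ = 5.405 L.
Isochoric, so P/T is constant: V₂ = V₁; P₂ = P₁·(T₂/T₁) = 1214 torr.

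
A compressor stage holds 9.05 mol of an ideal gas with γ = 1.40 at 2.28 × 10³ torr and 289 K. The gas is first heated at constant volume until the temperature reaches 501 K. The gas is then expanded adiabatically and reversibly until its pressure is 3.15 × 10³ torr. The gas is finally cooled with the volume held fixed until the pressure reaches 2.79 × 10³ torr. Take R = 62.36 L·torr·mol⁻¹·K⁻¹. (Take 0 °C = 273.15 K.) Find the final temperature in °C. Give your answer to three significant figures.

T₄ ≈ 143 °C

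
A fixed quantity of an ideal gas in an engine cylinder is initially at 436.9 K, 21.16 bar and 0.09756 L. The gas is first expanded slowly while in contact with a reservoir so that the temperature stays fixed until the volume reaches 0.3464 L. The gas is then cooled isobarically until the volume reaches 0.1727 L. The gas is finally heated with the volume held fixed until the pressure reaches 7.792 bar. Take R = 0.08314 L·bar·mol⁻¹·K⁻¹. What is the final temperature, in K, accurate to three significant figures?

T₄ ≈ 285 K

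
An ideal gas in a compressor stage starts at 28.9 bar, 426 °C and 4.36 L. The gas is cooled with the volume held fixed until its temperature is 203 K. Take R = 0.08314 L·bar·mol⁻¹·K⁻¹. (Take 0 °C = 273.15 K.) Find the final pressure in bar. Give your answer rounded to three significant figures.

Convert: T₁ = 699.1 K.
V constant ⇒ P ∝ T: V₂ = V₁; P₂ = P₁·(T₂/T₁) = 8.391 bar.

P₂ ≈ 8.39 bar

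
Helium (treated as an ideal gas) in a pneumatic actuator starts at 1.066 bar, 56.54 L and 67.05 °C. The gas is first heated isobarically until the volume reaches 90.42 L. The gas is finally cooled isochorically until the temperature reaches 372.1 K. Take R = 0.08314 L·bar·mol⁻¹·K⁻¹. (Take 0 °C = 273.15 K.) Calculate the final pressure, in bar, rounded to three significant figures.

P₃ ≈ 0.729 bar

Convert: T₁ = 340.2 K.
P constant ⇒ V ∝ T: P₂ = P₁; T₂ = T₁·(V₂/V₁) = 544.1 K.
V constant ⇒ P ∝ T: V₃ = V₂; P₃ = P₂·(T₃/T₂) = 0.7291 bar.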